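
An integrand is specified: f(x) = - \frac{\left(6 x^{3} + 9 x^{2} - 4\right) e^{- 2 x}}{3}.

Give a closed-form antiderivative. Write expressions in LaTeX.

An antiderivative is F(x) = \frac{\left(6 x^{3} + 18 x^{2} + 18 x + 5\right) e^{- 2 x}}{6}.

f has the shape u'v + uv' for u = x^{3} + 3 x^{2} + 3 x + \frac{5}{6} and v = e^{- 2 x} — it is the derivative of the product u*v.
Check: d/dx[\frac{\left(6 x^{3} + 18 x^{2} + 18 x + 5\right) e^{- 2 x}}{6}] = \frac{\left(- 6 x^{3} - 9 x^{2} + 4\right) e^{- 2 x}}{3}, which equals f(x).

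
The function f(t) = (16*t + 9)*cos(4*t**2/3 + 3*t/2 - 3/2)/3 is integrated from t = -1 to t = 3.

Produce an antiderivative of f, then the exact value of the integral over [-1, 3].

Antiderivative: F(t) = 2*sin(4*t**2/3 + 3*t/2 - 3/2); value = 2*sin(15) + 2*sin(5/3)

f matches the chain-rule pattern g'(h)*h' with inner function h(t) = 4*t**2/3 + 3*t/2 - 3/2; substituting u = h(t) collapses the integral.
F(t) = 2*sin(4*t**2/3 + 3*t/2 - 3/2) is an antiderivative of f.
Check: d/dt[2*sin(4*t**2/3 + 3*t/2 - 3/2)] = 16*t*cos(4*t**2/3 + 3*t/2 - 3/2)/3 + 3*cos(4*t**2/3 + 3*t/2 - 3/2), which equals f(t).
F(3) = 2*sin(15); F(-1) = -2*sin(5/3).
Integral = F(3) - F(-1) = 2*sin(15) + 2*sin(5/3).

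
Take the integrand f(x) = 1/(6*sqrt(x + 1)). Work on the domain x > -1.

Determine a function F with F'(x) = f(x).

An antiderivative is F(x) = sqrt(x + 1)/3.

An antiderivative F(x) passes only if d/dx[F] lands on f(x) exactly.
Check: d/dx[sqrt(x + 1)/3] = 1/(6*sqrt(x + 1)) = f(x).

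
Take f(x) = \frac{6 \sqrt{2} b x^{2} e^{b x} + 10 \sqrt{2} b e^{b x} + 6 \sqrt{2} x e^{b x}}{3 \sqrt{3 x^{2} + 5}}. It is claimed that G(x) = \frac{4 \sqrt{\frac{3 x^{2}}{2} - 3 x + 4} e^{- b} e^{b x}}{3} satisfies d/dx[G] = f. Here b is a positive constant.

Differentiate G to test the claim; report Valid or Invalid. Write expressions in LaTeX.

d/dx[G] = \frac{\sqrt{2} \left(12 b x^{2} e^{b x} - 24 b x e^{b x} + 32 b e^{b x} + 12 x e^{b x} - 12 e^{b x}\right) e^{- b}}{6 \sqrt{3 x^{2} - 6 x + 8}}
d/dx[G] - f(x) = \frac{6 \sqrt{2} b x^{2} \sqrt{3 x^{2} + 5} e^{- b} e^{b x} - 6 \sqrt{2} b x^{2} \sqrt{3 x^{2} - 6 x + 8} e^{b x} - 12 \sqrt{2} b x \sqrt{3 x^{2} + 5} e^{- b} e^{b x} + 16 \sqrt{2} b \sqrt{3 x^{2} + 5} e^{- b} e^{b x} - 10 \sqrt{2} b \sqrt{3 x^{2} - 6 x + 8} e^{b x} + 6 \sqrt{2} x \sqrt{3 x^{2} + 5} e^{- b} e^{b x} - 6 \sqrt{2} x \sqrt{3 x^{2} - 6 x + 8} e^{b x} - 6 \sqrt{2} \sqrt{3 x^{2} + 5} e^{- b} e^{b x}}{3 \sqrt{3 x^{2} + 5} \sqrt{3 x^{2} - 6 x + 8}} != 0.

Invalid: d/dx[G] - f = \frac{6 \sqrt{2} b x^{2} \sqrt{3 x^{2} + 5} e^{- b} e^{b x} - 6 \sqrt{2} b x^{2} \sqrt{3 x^{2} - 6 x + 8} e^{b x} - 12 \sqrt{2} b x \sqrt{3 x^{2} + 5} e^{- b} e^{b x} + 16 \sqrt{2} b \sqrt{3 x^{2} + 5} e^{- b} e^{b x} - 10 \sqrt{2} b \sqrt{3 x^{2} - 6 x + 8} e^{b x} + 6 \sqrt{2} x \sqrt{3 x^{2} + 5} e^{- b} e^{b x} - 6 \sqrt{2} x \sqrt{3 x^{2} - 6 x + 8} e^{b x} - 6 \sqrt{2} \sqrt{3 x^{2} + 5} e^{- b} e^{b x}}{3 \sqrt{3 x^{2} + 5} \sqrt{3 x^{2} - 6 x + 8}}, which is not 0.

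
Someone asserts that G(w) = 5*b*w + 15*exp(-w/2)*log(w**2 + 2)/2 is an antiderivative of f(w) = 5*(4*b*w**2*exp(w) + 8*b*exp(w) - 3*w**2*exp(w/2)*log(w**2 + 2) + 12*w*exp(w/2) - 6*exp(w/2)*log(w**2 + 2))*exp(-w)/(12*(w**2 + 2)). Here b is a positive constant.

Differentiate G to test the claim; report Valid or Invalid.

d/dw[G] = (20*b*w**2*exp(w) + 40*b*exp(w) - 15*w**2*exp(w/2)*log(w**2 + 2) + 60*w*exp(w/2) - 30*exp(w/2)*log(w**2 + 2))/(4*w**2*exp(w) + 8*exp(w))
d/dw[G] - f(w) = (20*b*w**2*exp(2*w) + 40*b*exp(2*w) - 15*w**2*exp(3*w/2)*log(w**2 + 2) + 60*w*exp(3*w/2) - 30*exp(3*w/2)*log(w**2 + 2))/(6*w**2*exp(2*w) + 12*exp(2*w)) != 0.

Invalid: d/dw[G] - f = (20*b*w**2*exp(2*w) + 40*b*exp(2*w) - 15*w**2*exp(3*w/2)*log(w**2 + 2) + 60*w*exp(3*w/2) - 30*exp(3*w/2)*log(w**2 + 2))/(6*w**2*exp(2*w) + 12*exp(2*w)), which is not 0.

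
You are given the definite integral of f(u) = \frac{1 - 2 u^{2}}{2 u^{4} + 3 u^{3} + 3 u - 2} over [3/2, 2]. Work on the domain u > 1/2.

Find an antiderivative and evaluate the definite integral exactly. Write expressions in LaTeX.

Factor the denominator (\left(u + 2\right) \left(2 u - 1\right) \left(u^{2} + 1\right)) and decompose: f = - \frac{3 \left(3 u + 4\right)}{25 \left(u^{2} + 1\right)} + \frac{4}{25 \left(2 u - 1\right)} + \frac{7}{25 \left(u + 2\right)}; each piece integrates to a log, atan, or power term.
F(u) = \frac{2 \log{\left(u - \frac{1}{2} \right)}}{25} + \frac{7 \log{\left(u + 2 \right)}}{25} - \frac{9 \log{\left(u^{2} + 1 \right)}}{50} - \frac{12 \operatorname{atan}{\left(u \right)}}{25} is an antiderivative of f.
Check: d/du[\frac{2 \log{\left(u - \frac{1}{2} \right)}}{25} + \frac{7 \log{\left(u + 2 \right)}}{25} - \frac{9 \log{\left(u^{2} + 1 \right)}}{50} - \frac{12 \operatorname{atan}{\left(u \right)}}{25}] = \frac{1 - 2 u^{2}}{2 u^{4} + 3 u^{3} + 3 u - 2} = f(u).
F(2) = - \frac{12 \operatorname{atan}{\left(2 \right)}}{25} - \frac{9 \log{\left(5 \right)}}{50} + \frac{2 \log{\left(\frac{3}{2} \right)}}{25} + \frac{7 \log{\left(4 \right)}}{25}; F(3/2) = - \frac{12 \operatorname{atan}{\left(\frac{3}{2} \right)}}{25} - \frac{9 \log{\left(\frac{13}{4} \right)}}{50} + \frac{7 \log{\left(\frac{7}{2} \right)}}{25}.
Integral = F(2) - F(3/2) = - \frac{12 \operatorname{atan}{\left(2 \right)}}{25} - \frac{7 \log{\left(\frac{7}{2} \right)}}{25} - \frac{9 \log{\left(5 \right)}}{50} + \frac{2 \log{\left(\frac{3}{2} \right)}}{25} + \frac{9 \log{\left(\frac{13}{4} \right)}}{50} + \frac{7 \log{\left(4 \right)}}{25} + \frac{12 \operatorname{atan}{\left(\frac{3}{2} \right)}}{25}.

Antiderivative: F(u) = \frac{2 \log{\left(u - \frac{1}{2} \right)}}{25} + \frac{7 \log{\left(u + 2 \right)}}{25} - \frac{9 \log{\left(u^{2} + 1 \right)}}{50} - \frac{12 \operatorname{atan}{\left(u \right)}}{25}; value = - \frac{12 \operatorname{atan}{\left(2 \right)}}{25} - \frac{7 \log{\left(\frac{7}{2} \right)}}{25} - \frac{9 \log{\left(5 \right)}}{50} + \frac{2 \log{\left(\frac{3}{2} \right)}}{25} + \frac{9 \log{\left(\frac{13}{4} \right)}}{50} + \frac{7 \log{\left(4 \right)}}{25} + \frac{12 \operatorname{atan}{\left(\frac{3}{2} \right)}}{25}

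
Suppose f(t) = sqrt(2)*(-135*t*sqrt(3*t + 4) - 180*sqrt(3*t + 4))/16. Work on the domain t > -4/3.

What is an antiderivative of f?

An antiderivative is F(t) = sqrt(2)*(-27*t**2*sqrt(3*t + 4) - 72*t*sqrt(3*t + 4) - 48*sqrt(3*t + 4))/8.

Whatever form F(t) takes, F'(t) = f(t) is non-negotiable.
Check: d/dt[sqrt(2)*(-27*t**2*sqrt(3*t + 4) - 72*t*sqrt(3*t + 4) - 48*sqrt(3*t + 4))/8] = (-405*sqrt(2)*t**2 - 1080*sqrt(2)*t - 720*sqrt(2))/(16*sqrt(3*t + 4)), which equals f(t).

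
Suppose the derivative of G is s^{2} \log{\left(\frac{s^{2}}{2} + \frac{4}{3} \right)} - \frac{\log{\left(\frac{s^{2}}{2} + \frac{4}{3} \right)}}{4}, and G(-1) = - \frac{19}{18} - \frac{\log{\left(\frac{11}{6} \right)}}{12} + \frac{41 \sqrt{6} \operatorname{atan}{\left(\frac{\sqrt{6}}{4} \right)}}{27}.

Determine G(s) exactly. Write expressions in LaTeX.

Integrate term by term and add the pieces.
A general antiderivative is - \frac{2 s^{3}}{9} + \frac{41 s}{18} + \left(\frac{s^{3}}{3} - \frac{s}{4}\right) \log{\left(\frac{s^{2}}{2} + \frac{4}{3} \right)} - \frac{41 \sqrt{6} \operatorname{atan}{\left(\frac{\sqrt{6} s}{4} \right)}}{27} + C.
The condition gives C = - \frac{19}{18} - \frac{\log{\left(\frac{11}{6} \right)}}{12} + \frac{41 \sqrt{6} \operatorname{atan}{\left(\frac{\sqrt{6}}{4} \right)}}{27} - (- \frac{37}{18} - \frac{\log{\left(\frac{11}{6} \right)}}{12} + \frac{41 \sqrt{6} \operatorname{atan}{\left(\frac{\sqrt{6}}{4} \right)}}{27}) = 1.
So G(s) = \frac{s^{3} \log{\left(\frac{s^{2}}{2} + \frac{4}{3} \right)}}{3} - \frac{2 s^{3}}{9} - \frac{s \log{\left(\frac{s^{2}}{2} + \frac{4}{3} \right)}}{4} + \frac{41 s}{18} - \frac{41 \sqrt{6} \operatorname{atan}{\left(\frac{\sqrt{6} s}{4} \right)}}{27} + 1.
Check: d/ds[\frac{s^{3} \log{\left(\frac{s^{2}}{2} + \frac{4}{3} \right)}}{3} - \frac{2 s^{3}}{9} - \frac{s \log{\left(\frac{s^{2}}{2} + \frac{4}{3} \right)}}{4} + \frac{41 s}{18} - \frac{41 \sqrt{6} \operatorname{atan}{\left(\frac{\sqrt{6} s}{4} \right)}}{27} + 1] = s^{2} \log{\left(3 s^{2} + 8 \right)} - s^{2} \log{\left(6 \right)} - \frac{\log{\left(3 s^{2} + 8 \right)}}{4} + \frac{\log{\left(6 \right)}}{4}, which equals G'(s).

G(s) = \frac{s^{3} \log{\left(\frac{s^{2}}{2} + \frac{4}{3} \right)}}{3} - \frac{2 s^{3}}{9} - \frac{s \log{\left(\frac{s^{2}}{2} + \frac{4}{3} \right)}}{4} + \frac{41 s}{18} - \frac{41 \sqrt{6} \operatorname{atan}{\left(\frac{\sqrt{6} s}{4} \right)}}{27} + 1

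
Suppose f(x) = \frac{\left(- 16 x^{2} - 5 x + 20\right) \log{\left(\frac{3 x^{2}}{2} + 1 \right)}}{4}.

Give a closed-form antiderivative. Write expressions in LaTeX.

Differentiate the proposed F(x) back; it has to land on f(x) exactly.
Check: d/dx[\frac{192 x^{3} + 135 x^{2} + 9 x \left(- 32 x^{2} - 15 x + 120\right) \log{\left(\frac{3 x^{2}}{2} + 1 \right)} - 2544 x - 90 \log{\left(x^{2} + \frac{2}{3} \right)} + 848 \sqrt{6} \operatorname{atan}{\left(\frac{\sqrt{6} x}{2} \right)}}{216}] = - 4 x^{2} \log{\left(\frac{3 x^{2}}{2} + 1 \right)} - \frac{5 x \log{\left(\frac{3 x^{2}}{2} + 1 \right)}}{4} + 5 \log{\left(\frac{3 x^{2}}{2} + 1 \right)}, which equals f(x).

An antiderivative is F(x) = \frac{192 x^{3} + 135 x^{2} + 9 x \left(- 32 x^{2} - 15 x + 120\right) \log{\left(\frac{3 x^{2}}{2} + 1 \right)} - 2544 x - 90 \log{\left(x^{2} + \frac{2}{3} \right)} + 848 \sqrt{6} \operatorname{atan}{\left(\frac{\sqrt{6} x}{2} \right)}}{216}.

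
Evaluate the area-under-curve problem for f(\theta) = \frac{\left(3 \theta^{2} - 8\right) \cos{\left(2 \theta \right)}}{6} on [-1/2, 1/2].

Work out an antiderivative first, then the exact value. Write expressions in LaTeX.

Antiderivative: F(\theta) = \frac{\theta^{2} \sin{\left(2 \theta \right)}}{4} + \frac{\theta \cos{\left(2 \theta \right)}}{4} - \frac{19 \sin{\left(2 \theta \right)}}{24}; value = - \frac{35 \sin{\left(1 \right)}}{24} + \frac{\cos{\left(1 \right)}}{4}

An antiderivative F(\theta) passes only if d/d\theta[F] lands on f(\theta) exactly.
F(\theta) = \frac{\theta^{2} \sin{\left(2 \theta \right)}}{4} + \frac{\theta \cos{\left(2 \theta \right)}}{4} - \frac{19 \sin{\left(2 \theta \right)}}{24} is an antiderivative of f.
Check: d/d\theta[\frac{\theta^{2} \sin{\left(2 \theta \right)}}{4} + \frac{\theta \cos{\left(2 \theta \right)}}{4} - \frac{19 \sin{\left(2 \theta \right)}}{24}] = \frac{\theta^{2} \cos{\left(2 \theta \right)}}{2} - \frac{4 \cos{\left(2 \theta \right)}}{3}, which equals f(\theta).
F(1/2) = - \frac{35 \sin{\left(1 \right)}}{48} + \frac{\cos{\left(1 \right)}}{8}; F(-1/2) = - \frac{\cos{\left(1 \right)}}{8} + \frac{35 \sin{\left(1 \right)}}{48}.
Integral = F(1/2) - F(-1/2) = - \frac{35 \sin{\left(1 \right)}}{24} + \frac{\cos{\left(1 \right)}}{4}.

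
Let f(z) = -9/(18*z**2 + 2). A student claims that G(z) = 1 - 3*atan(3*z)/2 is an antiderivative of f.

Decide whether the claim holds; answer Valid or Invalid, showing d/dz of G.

d/dz[G] = -9/(18*z**2 + 2)
This equals f(z) exactly, so the claim holds.

Valid. The derivative of G reproduces f.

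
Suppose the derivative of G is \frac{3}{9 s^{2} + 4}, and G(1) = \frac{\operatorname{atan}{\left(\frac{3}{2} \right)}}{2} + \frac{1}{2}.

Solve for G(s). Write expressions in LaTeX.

Check a candidate G(s) by differentiating: d/ds[G] must match the given G'(s).
A general antiderivative is \frac{\operatorname{atan}{\left(\frac{3 s}{2} \right)}}{2} + C.
The condition gives C = \frac{\operatorname{atan}{\left(\frac{3}{2} \right)}}{2} + \frac{1}{2} - (\frac{\operatorname{atan}{\left(\frac{3}{2} \right)}}{2}) = \frac{1}{2}.
So G(s) = \frac{\operatorname{atan}{\left(\frac{3 s}{2} \right)} + 1}{2}.
Check: d/ds[\frac{\operatorname{atan}{\left(\frac{3 s}{2} \right)} + 1}{2}] = \frac{3}{9 s^{2} + 4} = G'(s).

G(s) = \frac{\operatorname{atan}{\left(\frac{3 s}{2} \right)} + 1}{2}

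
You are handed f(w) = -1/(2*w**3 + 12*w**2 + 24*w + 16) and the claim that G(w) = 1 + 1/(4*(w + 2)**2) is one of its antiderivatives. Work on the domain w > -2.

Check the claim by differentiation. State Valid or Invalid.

Valid - differentiating G returns exactly f.

d/dw[G] = -1/(2*w**3 + 12*w**2 + 24*w + 16)
This equals f(w) exactly, so the claim holds.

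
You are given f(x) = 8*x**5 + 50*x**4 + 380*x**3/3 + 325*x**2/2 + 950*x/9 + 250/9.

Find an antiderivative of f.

The substitution u = -x**2 - 5*x/2 - 5/3 works: f is exactly (dF/du)*(du/dx) for that inner function.
Check: d/dx[4*x**6/3 + 10*x**5 + 95*x**4/3 + 325*x**3/6 + 475*x**2/9 + 250*x/9] = 8*x**5 + 50*x**4 + 380*x**3/3 + 325*x**2/2 + 950*x/9 + 250/9 = f(x).

An antiderivative is F(x) = 4*x**6/3 + 10*x**5 + 95*x**4/3 + 325*x**3/6 + 475*x**2/9 + 250*x/9.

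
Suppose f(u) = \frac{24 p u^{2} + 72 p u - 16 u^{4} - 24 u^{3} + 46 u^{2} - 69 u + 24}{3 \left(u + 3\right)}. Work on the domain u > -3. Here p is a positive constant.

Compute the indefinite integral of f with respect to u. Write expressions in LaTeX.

An antiderivative F(u) passes only if d/du[F] lands on f(u) exactly.
Check: d/du[4 p u^{2} - 3 \left(\frac{2 u^{2}}{3} - \frac{2 u}{3} + \frac{3}{4}\right)^{2} - \log{\left(\frac{u}{2} + \frac{3}{2} \right)}] = \frac{24 p u^{2} + 72 p u - 16 u^{4} - 24 u^{3} + 46 u^{2} - 69 u + 24}{3 u + 9}, which equals f(u).

F(u) = 4 p u^{2} - 3 \left(\frac{2 u^{2}}{3} - \frac{2 u}{3} + \frac{3}{4}\right)^{2} - \log{\left(\frac{u}{2} + \frac{3}{2} \right)} + C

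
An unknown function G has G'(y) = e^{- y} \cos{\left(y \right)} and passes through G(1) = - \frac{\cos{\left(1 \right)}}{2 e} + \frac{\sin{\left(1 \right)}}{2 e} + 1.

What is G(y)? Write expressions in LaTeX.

G(y) = 1 + \frac{e^{- y} \sin{\left(y \right)}}{2} - \frac{e^{- y} \cos{\left(y \right)}}{2}

Whatever form G(y) takes, its d/dy must return the stated G'(y).
A general antiderivative is \frac{e^{- y} \sin{\left(y \right)}}{2} - \frac{e^{- y} \cos{\left(y \right)}}{2} + C.
The condition gives C = - \frac{\cos{\left(1 \right)}}{2 e} + \frac{\sin{\left(1 \right)}}{2 e} + 1 - (- \frac{\cos{\left(1 \right)}}{2 e} + \frac{\sin{\left(1 \right)}}{2 e}) = 1.
So G(y) = 1 + \frac{e^{- y} \sin{\left(y \right)}}{2} - \frac{e^{- y} \cos{\left(y \right)}}{2}.
Check: d/dy[1 + \frac{e^{- y} \sin{\left(y \right)}}{2} - \frac{e^{- y} \cos{\left(y \right)}}{2}] = e^{- y} \cos{\left(y \right)} = G'(y).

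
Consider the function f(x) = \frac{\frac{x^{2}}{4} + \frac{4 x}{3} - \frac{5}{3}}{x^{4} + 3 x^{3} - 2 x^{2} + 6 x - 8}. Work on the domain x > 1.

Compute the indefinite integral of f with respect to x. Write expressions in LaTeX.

Factor the denominator (12 \left(x - 1\right) \left(x + 4\right) \left(x^{2} + 2\right)) and decompose: f = - \frac{x - 14}{36 \left(x^{2} + 2\right)} + \frac{1}{30 \left(x + 4\right)} - \frac{1}{180 \left(x - 1\right)}; each piece integrates to a log, atan, or power term.
Check: d/dx[\frac{- 2 \log{\left(x - 1 \right)} + 12 \log{\left(x + 4 \right)} - 5 \log{\left(x^{2} + 2 \right)} + 70 \sqrt{2} \operatorname{atan}{\left(\frac{\sqrt{2} x}{2} \right)}}{360}] = \frac{3 x^{2} + 16 x - 20}{12 x^{4} + 36 x^{3} - 24 x^{2} + 72 x - 96}, which equals f(x).

F(x) = \frac{- 2 \log{\left(x - 1 \right)} + 12 \log{\left(x + 4 \right)} - 5 \log{\left(x^{2} + 2 \right)} + 70 \sqrt{2} \operatorname{atan}{\left(\frac{\sqrt{2} x}{2} \right)}}{360} + C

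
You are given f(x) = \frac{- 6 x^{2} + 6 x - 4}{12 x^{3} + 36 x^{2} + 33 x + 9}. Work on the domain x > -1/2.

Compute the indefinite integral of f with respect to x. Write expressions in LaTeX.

F(x) = - \frac{17 \log{\left(x + \frac{1}{2} \right)}}{12} + \frac{16 \log{\left(x + 1 \right)}}{3} - \frac{53 \log{\left(x + \frac{3}{2} \right)}}{12} + C

Factor the denominator (3 \left(x + 1\right) \left(2 x + 1\right) \left(2 x + 3\right)) and decompose: f = - \frac{53}{6 \left(2 x + 3\right)} - \frac{17}{6 \left(2 x + 1\right)} + \frac{16}{3 \left(x + 1\right)}; each piece integrates to a log, atan, or power term.
Check: d/dx[- \frac{17 \log{\left(x + \frac{1}{2} \right)}}{12} + \frac{16 \log{\left(x + 1 \right)}}{3} - \frac{53 \log{\left(x + \frac{3}{2} \right)}}{12}] = \frac{- 6 x^{2} + 6 x - 4}{12 x^{3} + 36 x^{2} + 33 x + 9} = f(x).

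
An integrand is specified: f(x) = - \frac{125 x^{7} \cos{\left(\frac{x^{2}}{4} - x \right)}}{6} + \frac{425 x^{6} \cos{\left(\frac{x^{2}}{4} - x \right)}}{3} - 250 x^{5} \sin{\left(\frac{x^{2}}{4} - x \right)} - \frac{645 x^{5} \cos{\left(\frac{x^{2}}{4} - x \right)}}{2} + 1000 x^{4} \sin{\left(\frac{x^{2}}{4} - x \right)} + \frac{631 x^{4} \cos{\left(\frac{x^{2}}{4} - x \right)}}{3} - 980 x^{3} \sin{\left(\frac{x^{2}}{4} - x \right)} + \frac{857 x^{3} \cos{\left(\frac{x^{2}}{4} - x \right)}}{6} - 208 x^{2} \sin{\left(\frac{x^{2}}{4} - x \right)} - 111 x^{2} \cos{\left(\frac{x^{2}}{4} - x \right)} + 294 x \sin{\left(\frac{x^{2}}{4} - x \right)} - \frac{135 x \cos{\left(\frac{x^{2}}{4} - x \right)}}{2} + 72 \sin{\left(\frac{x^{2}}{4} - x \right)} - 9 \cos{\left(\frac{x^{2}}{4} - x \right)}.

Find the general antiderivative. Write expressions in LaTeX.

Recognize the product-rule pattern: f = u'v + uv' with u = - \frac{8 \left(\frac{5 x^{2}}{2} - 4 x - \frac{3}{2}\right)^{3}}{3}, v = \sin{\left(\frac{x^{2}}{4} - x \right)}, so integration by parts undoes it.
Check: d/dx[- \frac{8 \left(\frac{5 x^{2}}{2} - 4 x - \frac{3}{2}\right)^{3} \sin{\left(\frac{x^{2}}{4} - x \right)}}{3}] = - \frac{125 x^{7} \cos{\left(\frac{x^{2}}{4} - x \right)}}{6} + \frac{425 x^{6} \cos{\left(\frac{x^{2}}{4} - x \right)}}{3} - 250 x^{5} \sin{\left(\frac{x^{2}}{4} - x \right)} - \frac{645 x^{5} \cos{\left(\frac{x^{2}}{4} - x \right)}}{2} + 1000 x^{4} \sin{\left(\frac{x^{2}}{4} - x \right)} + \frac{631 x^{4} \cos{\left(\frac{x^{2}}{4} - x \right)}}{3} - 980 x^{3} \sin{\left(\frac{x^{2}}{4} - x \right)} + \frac{857 x^{3} \cos{\left(\frac{x^{2}}{4} - x \right)}}{6} - 208 x^{2} \sin{\left(\frac{x^{2}}{4} - x \right)} - 111 x^{2} \cos{\left(\frac{x^{2}}{4} - x \right)} + 294 x \sin{\left(\frac{x^{2}}{4} - x \right)} - \frac{135 x \cos{\left(\frac{x^{2}}{4} - x \right)}}{2} + 72 \sin{\left(\frac{x^{2}}{4} - x \right)} - 9 \cos{\left(\frac{x^{2}}{4} - x \right)} = f(x).

F(x) = - \frac{8 \left(\frac{5 x^{2}}{2} - 4 x - \frac{3}{2}\right)^{3} \sin{\left(\frac{x^{2}}{4} - x \right)}}{3} + C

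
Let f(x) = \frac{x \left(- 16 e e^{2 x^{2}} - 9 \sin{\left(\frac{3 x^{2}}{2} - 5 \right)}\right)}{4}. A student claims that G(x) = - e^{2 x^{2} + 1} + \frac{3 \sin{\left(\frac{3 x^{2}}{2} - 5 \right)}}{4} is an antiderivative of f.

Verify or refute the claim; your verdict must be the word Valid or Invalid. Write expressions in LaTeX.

Invalid: d/dx[G] - f = \frac{9 x \sin{\left(\frac{3 x^{2}}{2} - 5 \right)}}{4} + \frac{9 x \cos{\left(\frac{3 x^{2}}{2} - 5 \right)}}{4}, which is not 0.

d/dx[G] = - 4 e x e^{2 x^{2}} + \frac{9 x \cos{\left(\frac{3 x^{2}}{2} - 5 \right)}}{4}
d/dx[G] - f(x) = \frac{9 x \sin{\left(\frac{3 x^{2}}{2} - 5 \right)}}{4} + \frac{9 x \cos{\left(\frac{3 x^{2}}{2} - 5 \right)}}{4} != 0.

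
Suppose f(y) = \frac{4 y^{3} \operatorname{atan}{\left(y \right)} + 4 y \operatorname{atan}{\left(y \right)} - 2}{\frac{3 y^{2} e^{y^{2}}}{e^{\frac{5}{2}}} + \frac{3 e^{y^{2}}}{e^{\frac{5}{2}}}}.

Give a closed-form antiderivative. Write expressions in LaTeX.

An antiderivative is F(y) = - \frac{2 e^{\frac{5}{2} - y^{2}} \operatorname{atan}{\left(y \right)}}{3}.

f has the shape u'v + uv' for u = - \frac{2 \operatorname{atan}{\left(y \right)}}{3} and v = e^{\frac{5}{2} - y^{2}} — it is the derivative of the product u*v.
Check: d/dy[- \frac{2 e^{\frac{5}{2} - y^{2}} \operatorname{atan}{\left(y \right)}}{3}] = \frac{4 y^{3} \operatorname{atan}{\left(y \right)} + 4 y \operatorname{atan}{\left(y \right)} - 2}{\frac{3 y^{2} e^{y^{2}}}{e^{\frac{5}{2}}} + \frac{3 e^{y^{2}}}{e^{\frac{5}{2}}}} = f(y).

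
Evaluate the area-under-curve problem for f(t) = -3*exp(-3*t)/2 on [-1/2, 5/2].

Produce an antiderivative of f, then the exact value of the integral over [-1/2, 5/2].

Antiderivative: F(t) = exp(-3*t)/2; value = -exp(3/2)/2 + exp(-15/2)/2

Recover f(t) by differentiating a candidate F(t); any mismatch rules it out.
F(t) = exp(-3*t)/2 is an antiderivative of f.
Check: d/dt[exp(-3*t)/2] = -3*exp(-3*t)/2 = f(t).
F(5/2) = exp(-15/2)/2; F(-1/2) = exp(3/2)/2.
Integral = F(5/2) - F(-1/2) = -exp(3/2)/2 + exp(-15/2)/2.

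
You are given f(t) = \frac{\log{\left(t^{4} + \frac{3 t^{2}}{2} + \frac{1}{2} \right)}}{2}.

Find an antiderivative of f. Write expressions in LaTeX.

An antiderivative is F(t) = \frac{t \log{\left(t^{4} + \frac{3 t^{2}}{2} + \frac{1}{2} \right)} - 4 t + 2 \operatorname{atan}{\left(t \right)} + \sqrt{2} \operatorname{atan}{\left(\sqrt{2} t \right)}}{2}.

Differentiate the proposed F(t) back; it has to land on f(t) exactly.
Check: d/dt[\frac{t \log{\left(t^{4} + \frac{3 t^{2}}{2} + \frac{1}{2} \right)} - 4 t + 2 \operatorname{atan}{\left(t \right)} + \sqrt{2} \operatorname{atan}{\left(\sqrt{2} t \right)}}{2}] = \frac{\log{\left(t^{4} + \frac{3 t^{2}}{2} + \frac{1}{2} \right)}}{2} = f(t).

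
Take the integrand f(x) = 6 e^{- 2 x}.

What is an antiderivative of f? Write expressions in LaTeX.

An antiderivative is F(x) = - 3 e^{- 2 x}.

A first test for any F(x): its x-derivative must equal f(x) identically.
Check: d/dx[- 3 e^{- 2 x}] = 6 e^{- 2 x} = f(x).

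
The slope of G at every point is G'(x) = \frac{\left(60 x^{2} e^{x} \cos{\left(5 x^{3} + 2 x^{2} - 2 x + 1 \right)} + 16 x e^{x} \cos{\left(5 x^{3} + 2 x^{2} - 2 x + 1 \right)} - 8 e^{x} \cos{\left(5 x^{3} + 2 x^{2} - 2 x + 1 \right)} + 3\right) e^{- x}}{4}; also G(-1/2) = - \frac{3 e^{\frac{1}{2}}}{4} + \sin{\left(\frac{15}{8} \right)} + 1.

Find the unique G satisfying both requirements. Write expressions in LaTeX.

Differentiate the proposed G(x) back; it has to land on the given G'(x).
A general antiderivative is \sin{\left(5 x^{3} + 2 x^{2} - 2 x + 1 \right)} - \frac{3 e^{- x}}{4} + C.
The condition gives C = - \frac{3 e^{\frac{1}{2}}}{4} + \sin{\left(\frac{15}{8} \right)} + 1 - (- \frac{3 e^{\frac{1}{2}}}{4} + \sin{\left(\frac{15}{8} \right)}) = 1.
So G(x) = \frac{\left(4 e^{x} \sin{\left(5 x^{3} + 2 x^{2} - 2 x + 1 \right)} + 4 e^{x} - 3\right) e^{- x}}{4}.
Check: d/dx[\frac{\left(4 e^{x} \sin{\left(5 x^{3} + 2 x^{2} - 2 x + 1 \right)} + 4 e^{x} - 3\right) e^{- x}}{4}] = \frac{\left(60 x^{2} e^{x} \cos{\left(5 x^{3} + 2 x^{2} - 2 x + 1 \right)} + 16 x e^{x} \cos{\left(5 x^{3} + 2 x^{2} - 2 x + 1 \right)} - 8 e^{x} \cos{\left(5 x^{3} + 2 x^{2} - 2 x + 1 \right)} + 3\right) e^{- x}}{4} = G'(x).

G(x) = \frac{\left(4 e^{x} \sin{\left(5 x^{3} + 2 x^{2} - 2 x + 1 \right)} + 4 e^{x} - 3\right) e^{- x}}{4}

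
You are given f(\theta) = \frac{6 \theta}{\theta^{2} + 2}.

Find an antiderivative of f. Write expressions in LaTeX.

f matches the chain-rule pattern g'(h)*h' with inner function h(\theta) = 3 \theta^{2} + 6; substituting u = h(\theta) collapses the integral.
Check: d/d\theta[3 \log{\left(3 \theta^{2} + 6 \right)}] = \frac{6 \theta}{\theta^{2} + 2} = f(\theta).

An antiderivative is F(\theta) = 3 \log{\left(3 \theta^{2} + 6 \right)}.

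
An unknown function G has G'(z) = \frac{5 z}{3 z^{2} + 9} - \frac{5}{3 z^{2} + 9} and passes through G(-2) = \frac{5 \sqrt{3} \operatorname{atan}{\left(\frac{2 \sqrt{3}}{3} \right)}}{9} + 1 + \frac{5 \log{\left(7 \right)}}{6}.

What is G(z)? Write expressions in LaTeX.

Integrate term by term and add the pieces.
A general antiderivative is \frac{5 \log{\left(z^{2} + 3 \right)}}{6} - \frac{5 \sqrt{3} \operatorname{atan}{\left(\frac{\sqrt{3} z}{3} \right)}}{9} + C.
The condition gives C = \frac{5 \sqrt{3} \operatorname{atan}{\left(\frac{2 \sqrt{3}}{3} \right)}}{9} + 1 + \frac{5 \log{\left(7 \right)}}{6} - (\frac{5 \sqrt{3} \operatorname{atan}{\left(\frac{2 \sqrt{3}}{3} \right)}}{9} + \frac{5 \log{\left(7 \right)}}{6}) = 1.
So G(z) = \frac{5 \log{\left(z^{2} + 3 \right)}}{6} - \frac{5 \sqrt{3} \operatorname{atan}{\left(\frac{\sqrt{3} z}{3} \right)}}{9} + 1.
Check: d/dz[\frac{5 \log{\left(z^{2} + 3 \right)}}{6} - \frac{5 \sqrt{3} \operatorname{atan}{\left(\frac{\sqrt{3} z}{3} \right)}}{9} + 1] = \frac{5 z - 5}{3 z^{2} + 9}, which equals G'(z).

G(z) = \frac{5 \log{\left(z^{2} + 3 \right)}}{6} - \frac{5 \sqrt{3} \operatorname{atan}{\left(\frac{\sqrt{3} z}{3} \right)}}{9} + 1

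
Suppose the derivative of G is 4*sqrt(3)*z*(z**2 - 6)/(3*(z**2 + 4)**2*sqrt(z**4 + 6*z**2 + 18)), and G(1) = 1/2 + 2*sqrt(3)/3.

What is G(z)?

G'(z) has the shape u'v + uv' for u = 2/(z**2 + 4) and v = sqrt(z**4/3 + 2*z**2 + 6) — it is the derivative of the product u*v.
A general antiderivative is 2*sqrt(z**4/3 + 2*z**2 + 6)/(z**2 + 4) + C.
The condition gives C = 1/2 + 2*sqrt(3)/3 - (2*sqrt(3)/3) = 1/2.
So G(z) = (3*z**2 + 4*sqrt(3)*sqrt(z**4 + 6*z**2 + 18) + 12)/(6*(z**2 + 4)).
Check: d/dz[(3*z**2 + 4*sqrt(3)*sqrt(z**4 + 6*z**2 + 18) + 12)/(6*(z**2 + 4))] = (4*sqrt(3)*z**3 - 24*sqrt(3)*z)/(3*z**4*sqrt(z**4 + 6*z**2 + 18) + 24*z**2*sqrt(z**4 + 6*z**2 + 18) + 48*sqrt(z**4 + 6*z**2 + 18)), which equals G'(z).

G(z) = (3*z**2 + 4*sqrt(3)*sqrt(z**4 + 6*z**2 + 18) + 12)/(6*(z**2 + 4))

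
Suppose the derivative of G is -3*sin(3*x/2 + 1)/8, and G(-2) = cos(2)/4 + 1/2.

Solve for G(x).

Recover the given G'(x) by differentiating a candidate G(x); any mismatch rules it out.
A general antiderivative is cos(3*x/2 + 1)/4 + C.
The condition gives C = cos(2)/4 + 1/2 - (cos(2)/4) = 1/2.
So G(x) = (cos(3*x/2 + 1) + 2)/4.
Check: d/dx[(cos(3*x/2 + 1) + 2)/4] = -3*sin(3*x/2 + 1)/8 = G'(x).

G(x) = (cos(3*x/2 + 1) + 2)/4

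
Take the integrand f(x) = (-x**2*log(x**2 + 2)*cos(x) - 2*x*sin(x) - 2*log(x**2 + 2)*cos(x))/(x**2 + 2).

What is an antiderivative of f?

An antiderivative is F(x) = -log(x**2 + 2)*sin(x).

f has the shape u'v + uv' for u = -log(x**2 + 2) and v = sin(x) — it is the derivative of the product u*v.
Check: d/dx[-log(x**2 + 2)*sin(x)] = (-x**2*log(x**2 + 2)*cos(x) - 2*x*sin(x) - 2*log(x**2 + 2)*cos(x))/(x**2 + 2) = f(x).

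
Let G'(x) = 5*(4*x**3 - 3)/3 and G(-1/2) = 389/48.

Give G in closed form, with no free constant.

G(x) = (10*x**4 - 30*x + 33)/6

Any candidate G(x) must reproduce the stated G'(x) exactly.
A general antiderivative is 5*x**4/3 - 5*x + 5 + C.
The condition gives C = 389/48 - (365/48) = 1/2.
So G(x) = (10*x**4 - 30*x + 33)/6.
Check: d/dx[(10*x**4 - 30*x + 33)/6] = 20*x**3/3 - 5, which equals G'(x).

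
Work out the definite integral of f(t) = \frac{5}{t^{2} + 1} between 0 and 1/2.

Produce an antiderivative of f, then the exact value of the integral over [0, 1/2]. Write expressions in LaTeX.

A candidate is checked by its d/dt: the result must match f(t).
F(t) = 5 \operatorname{atan}{\left(t \right)} is an antiderivative of f.
Check: d/dt[5 \operatorname{atan}{\left(t \right)}] = \frac{5}{t^{2} + 1} = f(t).
F(1/2) = 5 \operatorname{atan}{\left(\frac{1}{2} \right)}; F(0) = 0.
Integral = F(1/2) - F(0) = 5 \operatorname{atan}{\left(\frac{1}{2} \right)}.

Antiderivative: F(t) = 5 \operatorname{atan}{\left(t \right)}; value = 5 \operatorname{atan}{\left(\frac{1}{2} \right)}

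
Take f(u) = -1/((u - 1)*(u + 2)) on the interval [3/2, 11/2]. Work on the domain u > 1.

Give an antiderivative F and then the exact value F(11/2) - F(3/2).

Antiderivative: F(u) = -log(u - 1)/3 + log(u + 2)/3; value = -log(9/2)/3 - log(7/2)/3 - log(2)/3 + log(15/2)/3

Factor the denominator ((u - 1)*(u + 2)) and decompose: f = 1/(3*(u + 2)) - 1/(3*(u - 1)); each piece integrates to a log, atan, or power term.
F(u) = -log(u - 1)/3 + log(u + 2)/3 is an antiderivative of f.
Check: d/du[-log(u - 1)/3 + log(u + 2)/3] = -1/(u**2 + u - 2), which equals f(u).
F(11/2) = -log(9/2)/3 + log(15/2)/3; F(3/2) = log(2)/3 + log(7/2)/3.
Integral = F(11/2) - F(3/2) = -log(9/2)/3 - log(7/2)/3 - log(2)/3 + log(15/2)/3.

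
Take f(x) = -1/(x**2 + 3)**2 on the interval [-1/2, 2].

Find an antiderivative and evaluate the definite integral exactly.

Any candidate F(x) must reproduce f(x) exactly when differentiated.
F(x) = (-3*x - sqrt(3)*(x**2 + 3)*atan(sqrt(3)*x/3))/(18*(x**2 + 3)) is an antiderivative of f.
Check: d/dx[(-3*x - sqrt(3)*(x**2 + 3)*atan(sqrt(3)*x/3))/(18*(x**2 + 3))] = -1/(x**4 + 6*x**2 + 9), which equals f(x).
F(2) = -sqrt(3)*atan(2*sqrt(3)/3)/18 - 1/21; F(-1/2) = 1/39 + sqrt(3)*atan(sqrt(3)/6)/18.
Integral = F(2) - F(-1/2) = -sqrt(3)*atan(2*sqrt(3)/3)/18 - 20/273 - sqrt(3)*atan(sqrt(3)/6)/18.

Antiderivative: F(x) = (-3*x - sqrt(3)*(x**2 + 3)*atan(sqrt(3)*x/3))/(18*(x**2 + 3)); value = -sqrt(3)*atan(2*sqrt(3)/3)/18 - 20/273 - sqrt(3)*atan(sqrt(3)/6)/18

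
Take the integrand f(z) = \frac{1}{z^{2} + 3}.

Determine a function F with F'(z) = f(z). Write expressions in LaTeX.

An antiderivative is F(z) = \frac{\sqrt{3} \operatorname{atan}{\left(\frac{\sqrt{3} z}{3} \right)}}{3}.

Since d/dz undoes antidifferentiation here, F'(z) = f(z) is required of F(z).
Check: d/dz[\frac{\sqrt{3} \operatorname{atan}{\left(\frac{\sqrt{3} z}{3} \right)}}{3}] = \frac{1}{z^{2} + 3} = f(z).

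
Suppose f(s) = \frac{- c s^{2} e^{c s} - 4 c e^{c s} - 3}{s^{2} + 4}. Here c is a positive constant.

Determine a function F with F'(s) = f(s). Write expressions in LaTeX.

Differentiate the proposed F(s) back; it has to land on f(s) exactly.
Check: d/ds[- e^{c s} - \frac{3 \operatorname{atan}{\left(\frac{s}{2} \right)}}{2}] = \frac{- c s^{2} e^{c s} - 4 c e^{c s} - 3}{s^{2} + 4} = f(s).

An antiderivative is F(s) = - e^{c s} - \frac{3 \operatorname{atan}{\left(\frac{s}{2} \right)}}{2}.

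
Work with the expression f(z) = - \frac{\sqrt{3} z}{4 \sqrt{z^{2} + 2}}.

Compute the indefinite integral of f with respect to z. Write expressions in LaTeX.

The substitution u = 3 z^{2} + 6 works: f is exactly (dF/du)*(du/dz) for that inner function.
Check: d/dz[- \frac{\sqrt{3} \sqrt{z^{2} + 2}}{4}] = - \frac{\sqrt{3} z}{4 \sqrt{z^{2} + 2}} = f(z).

F(z) = - \frac{\sqrt{3} \sqrt{z^{2} + 2}}{4} + C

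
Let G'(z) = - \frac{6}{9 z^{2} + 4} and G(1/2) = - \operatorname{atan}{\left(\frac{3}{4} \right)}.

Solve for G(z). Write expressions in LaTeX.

The proposed G(z) is checked by its d/dz: the result must match the given G'(z).
A general antiderivative is - \operatorname{atan}{\left(\frac{3 z}{2} \right)} + C.
The condition gives C = - \operatorname{atan}{\left(\frac{3}{4} \right)} - (- \operatorname{atan}{\left(\frac{3}{4} \right)}) = 0.
So G(z) = - \operatorname{atan}{\left(\frac{3 z}{2} \right)}.
Check: d/dz[- \operatorname{atan}{\left(\frac{3 z}{2} \right)}] = - \frac{6}{9 z^{2} + 4} = G'(z).

G(z) = - \operatorname{atan}{\left(\frac{3 z}{2} \right)}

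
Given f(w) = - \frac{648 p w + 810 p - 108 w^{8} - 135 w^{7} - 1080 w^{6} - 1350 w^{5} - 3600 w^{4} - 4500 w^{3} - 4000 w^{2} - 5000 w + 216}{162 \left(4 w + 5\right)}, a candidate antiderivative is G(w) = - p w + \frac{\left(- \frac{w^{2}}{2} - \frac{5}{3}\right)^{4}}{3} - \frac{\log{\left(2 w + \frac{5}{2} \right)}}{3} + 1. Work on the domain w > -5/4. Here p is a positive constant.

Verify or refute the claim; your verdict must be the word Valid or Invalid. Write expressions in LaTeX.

Valid. The derivative of G reproduces f.

d/dw[G] = \frac{- 648 p w - 810 p + 108 w^{8} + 135 w^{7} + 1080 w^{6} + 1350 w^{5} + 3600 w^{4} + 4500 w^{3} + 4000 w^{2} + 5000 w - 216}{648 w + 810}
This equals f(w) exactly, so the claim holds.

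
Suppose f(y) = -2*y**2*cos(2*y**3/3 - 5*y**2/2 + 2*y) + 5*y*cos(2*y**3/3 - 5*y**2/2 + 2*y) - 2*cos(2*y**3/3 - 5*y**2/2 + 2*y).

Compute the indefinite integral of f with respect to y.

f matches the chain-rule pattern g'(h)*h' with inner function h(y) = 2*y**3/3 - 5*y**2/2 + 2*y; substituting u = h(y) collapses the integral.
Check: d/dy[-sin(2*y**3/3 - 5*y**2/2 + 2*y)] = -2*y**2*cos(2*y**3/3 - 5*y**2/2 + 2*y) + 5*y*cos(2*y**3/3 - 5*y**2/2 + 2*y) - 2*cos(2*y**3/3 - 5*y**2/2 + 2*y) = f(y).

F(y) = -sin(2*y**3/3 - 5*y**2/2 + 2*y) + C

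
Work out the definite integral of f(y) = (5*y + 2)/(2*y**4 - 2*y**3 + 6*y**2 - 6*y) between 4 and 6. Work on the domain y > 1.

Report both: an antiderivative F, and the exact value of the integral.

Antiderivative: F(y) = (-16*log(y) + 42*log(y - 1) - 13*log(y**2 + 3) - 14*sqrt(3)*atan(sqrt(3)*y/3))/48; value = -13*log(39)/48 - 7*log(3)/8 - 7*sqrt(3)*atan(2*sqrt(3))/24 - log(6)/3 + log(4)/3 + 7*sqrt(3)*atan(4*sqrt(3)/3)/24 + 13*log(19)/48 + 7*log(5)/8

The denominator factors as 2*y*(y - 1)*(y**2 + 3); partial fractions split f into directly integrable pieces: -(13*y + 21)/(24*(y**2 + 3)) + 7/(8*(y - 1)) - 1/(3*y).
F(y) = (-16*log(y) + 42*log(y - 1) - 13*log(y**2 + 3) - 14*sqrt(3)*atan(sqrt(3)*y/3))/48 is an antiderivative of f.
Check: d/dy[(-16*log(y) + 42*log(y - 1) - 13*log(y**2 + 3) - 14*sqrt(3)*atan(sqrt(3)*y/3))/48] = (5*y + 2)/(2*y**4 - 2*y**3 + 6*y**2 - 6*y) = f(y).
F(6) = -13*log(39)/48 - 7*sqrt(3)*atan(2*sqrt(3))/24 - log(6)/3 + 7*log(5)/8; F(4) = -13*log(19)/48 - 7*sqrt(3)*atan(4*sqrt(3)/3)/24 - log(4)/3 + 7*log(3)/8.
Integral = F(6) - F(4) = -13*log(39)/48 - 7*log(3)/8 - 7*sqrt(3)*atan(2*sqrt(3))/24 - log(6)/3 + log(4)/3 + 7*sqrt(3)*atan(4*sqrt(3)/3)/24 + 13*log(19)/48 + 7*log(5)/8.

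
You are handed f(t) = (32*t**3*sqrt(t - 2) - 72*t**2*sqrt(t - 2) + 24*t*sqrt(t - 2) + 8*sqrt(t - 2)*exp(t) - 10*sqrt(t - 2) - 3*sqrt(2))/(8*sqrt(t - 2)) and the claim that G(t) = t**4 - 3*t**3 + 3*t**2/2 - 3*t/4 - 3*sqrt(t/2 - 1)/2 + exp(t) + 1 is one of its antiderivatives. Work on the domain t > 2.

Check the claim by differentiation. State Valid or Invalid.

d/dt[G] = (32*t**3*sqrt(t - 2) - 72*t**2*sqrt(t - 2) + 24*t*sqrt(t - 2) + 8*sqrt(t - 2)*exp(t) - 6*sqrt(t - 2) - 3*sqrt(2))/(8*sqrt(t - 2))
d/dt[G] - f(t) = 1/2 != 0.

Invalid: d/dt[G] - f = 1/2, which is not 0.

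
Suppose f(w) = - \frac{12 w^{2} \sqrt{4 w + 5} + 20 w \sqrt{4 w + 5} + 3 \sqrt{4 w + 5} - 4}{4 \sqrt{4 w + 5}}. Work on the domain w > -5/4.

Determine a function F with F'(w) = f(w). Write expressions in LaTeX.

An antiderivative is F(w) = - w^{3} - \frac{5 w^{2}}{2} - \frac{3 w}{4} + \frac{\sqrt{4 w + 5}}{2}.

An antiderivative F(w) passes only if d/dw[F] lands on f(w) exactly.
Check: d/dw[- w^{3} - \frac{5 w^{2}}{2} - \frac{3 w}{4} + \frac{\sqrt{4 w + 5}}{2}] = \frac{- 12 w^{2} \sqrt{4 w + 5} - 20 w \sqrt{4 w + 5} - 3 \sqrt{4 w + 5} + 4}{4 \sqrt{4 w + 5}}, which equals f(w).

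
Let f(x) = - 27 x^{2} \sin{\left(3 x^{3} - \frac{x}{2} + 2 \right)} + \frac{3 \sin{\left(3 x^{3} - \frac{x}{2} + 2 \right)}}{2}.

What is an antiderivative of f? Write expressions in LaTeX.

The substitution u = 3 x^{3} - \frac{x}{2} + 2 works: f is exactly (dF/du)*(du/dx) for that inner function.
Check: d/dx[3 \cos{\left(3 x^{3} - \frac{x}{2} + 2 \right)}] = - 27 x^{2} \sin{\left(3 x^{3} - \frac{x}{2} + 2 \right)} + \frac{3 \sin{\left(3 x^{3} - \frac{x}{2} + 2 \right)}}{2} = f(x).

An antiderivative is F(x) = 3 \cos{\left(3 x^{3} - \frac{x}{2} + 2 \right)}.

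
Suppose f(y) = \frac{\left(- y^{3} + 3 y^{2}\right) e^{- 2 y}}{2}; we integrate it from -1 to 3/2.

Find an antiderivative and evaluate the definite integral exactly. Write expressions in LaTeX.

Antiderivative: F(y) = \frac{\left(4 y^{3} - 6 y^{2} - 6 y - 3\right) e^{- 2 y}}{16}; value = - \frac{3}{4 e^{3}} + \frac{7 e^{2}}{16}

f has the shape u'v + uv' for u = \frac{y^{3}}{4} - \frac{3 y^{2}}{8} - \frac{3 y}{8} - \frac{3}{16} and v = e^{- 2 y} — it is the derivative of the product u*v.
F(y) = \frac{\left(4 y^{3} - 6 y^{2} - 6 y - 3\right) e^{- 2 y}}{16} is an antiderivative of f.
Check: d/dy[\frac{\left(4 y^{3} - 6 y^{2} - 6 y - 3\right) e^{- 2 y}}{16}] = \frac{\left(- y^{3} + 3 y^{2}\right) e^{- 2 y}}{2} = f(y).
F(3/2) = - \frac{3}{4 e^{3}}; F(-1) = - \frac{7 e^{2}}{16}.
Integral = F(3/2) - F(-1) = - \frac{3}{4 e^{3}} + \frac{7 e^{2}}{16}.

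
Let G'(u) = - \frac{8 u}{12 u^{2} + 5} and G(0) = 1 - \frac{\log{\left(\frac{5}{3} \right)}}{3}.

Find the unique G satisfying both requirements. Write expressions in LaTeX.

The substitution w = 4 u^{2} + \frac{5}{3} works: G'(u) is exactly (dG/dw)*(dw/du) for that inner function.
A general antiderivative is - \frac{\log{\left(4 u^{2} + \frac{5}{3} \right)}}{3} + C.
The condition gives C = 1 - \frac{\log{\left(\frac{5}{3} \right)}}{3} - (- \frac{\log{\left(\frac{5}{3} \right)}}{3}) = 1.
So G(u) = - \frac{\log{\left(4 u^{2} + \frac{5}{3} \right)} - 3}{3}.
Check: d/du[- \frac{\log{\left(4 u^{2} + \frac{5}{3} \right)} - 3}{3}] = - \frac{8 u}{12 u^{2} + 5} = G'(u).

G(u) = - \frac{\log{\left(4 u^{2} + \frac{5}{3} \right)} - 3}{3}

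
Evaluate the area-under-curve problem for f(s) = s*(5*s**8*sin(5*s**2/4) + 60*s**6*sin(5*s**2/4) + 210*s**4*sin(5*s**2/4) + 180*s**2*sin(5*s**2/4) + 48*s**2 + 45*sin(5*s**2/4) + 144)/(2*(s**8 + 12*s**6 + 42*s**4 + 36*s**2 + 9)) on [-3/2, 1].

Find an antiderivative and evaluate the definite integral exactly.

Differentiate the proposed F(s) back; it has to land on f(s) exactly.
F(s) = (-(s**4 + 6*s**2 + 3)*cos(5*s**2/4) - 6)/(s**4 + 6*s**2 + 3) is an antiderivative of f.
Check: d/ds[(-(s**4 + 6*s**2 + 3)*cos(5*s**2/4) - 6)/(s**4 + 6*s**2 + 3)] = (5*s**9*sin(5*s**2/4) + 60*s**7*sin(5*s**2/4) + 210*s**5*sin(5*s**2/4) + 180*s**3*sin(5*s**2/4) + 48*s**3 + 45*s*sin(5*s**2/4) + 144*s)/(2*s**8 + 24*s**6 + 84*s**4 + 72*s**2 + 18), which equals f(s).
F(1) = -3/5 - cos(5/4); F(-3/2) = -32/115 - cos(45/16).
Integral = F(1) - F(-3/2) = cos(45/16) - 37/115 - cos(5/4).

Antiderivative: F(s) = (-(s**4 + 6*s**2 + 3)*cos(5*s**2/4) - 6)/(s**4 + 6*s**2 + 3); value = cos(45/16) - 37/115 - cos(5/4)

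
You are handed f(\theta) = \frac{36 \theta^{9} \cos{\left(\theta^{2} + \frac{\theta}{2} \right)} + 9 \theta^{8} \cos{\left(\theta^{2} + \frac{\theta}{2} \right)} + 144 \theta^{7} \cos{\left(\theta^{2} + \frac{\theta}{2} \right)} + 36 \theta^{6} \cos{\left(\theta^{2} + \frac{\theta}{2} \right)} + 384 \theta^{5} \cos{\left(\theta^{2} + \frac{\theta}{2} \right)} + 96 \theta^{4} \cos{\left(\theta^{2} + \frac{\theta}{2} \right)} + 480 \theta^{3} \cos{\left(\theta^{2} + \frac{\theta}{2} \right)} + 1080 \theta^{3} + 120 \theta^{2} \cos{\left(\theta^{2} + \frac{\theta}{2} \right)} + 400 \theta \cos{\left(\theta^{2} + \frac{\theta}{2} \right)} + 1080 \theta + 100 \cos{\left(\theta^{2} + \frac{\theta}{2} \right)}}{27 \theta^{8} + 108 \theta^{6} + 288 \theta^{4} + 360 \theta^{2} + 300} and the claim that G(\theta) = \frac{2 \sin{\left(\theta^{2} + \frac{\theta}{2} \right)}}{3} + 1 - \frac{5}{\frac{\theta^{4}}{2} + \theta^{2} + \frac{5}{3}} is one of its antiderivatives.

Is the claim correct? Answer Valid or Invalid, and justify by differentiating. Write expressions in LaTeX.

Valid: G'(\theta) = f(\theta).

d/d\theta[G] = \frac{36 \theta^{9} \cos{\left(\theta^{2} + \frac{\theta}{2} \right)} + 9 \theta^{8} \cos{\left(\theta^{2} + \frac{\theta}{2} \right)} + 144 \theta^{7} \cos{\left(\theta^{2} + \frac{\theta}{2} \right)} + 36 \theta^{6} \cos{\left(\theta^{2} + \frac{\theta}{2} \right)} + 384 \theta^{5} \cos{\left(\theta^{2} + \frac{\theta}{2} \right)} + 96 \theta^{4} \cos{\left(\theta^{2} + \frac{\theta}{2} \right)} + 480 \theta^{3} \cos{\left(\theta^{2} + \frac{\theta}{2} \right)} + 1080 \theta^{3} + 120 \theta^{2} \cos{\left(\theta^{2} + \frac{\theta}{2} \right)} + 400 \theta \cos{\left(\theta^{2} + \frac{\theta}{2} \right)} + 1080 \theta + 100 \cos{\left(\theta^{2} + \frac{\theta}{2} \right)}}{27 \theta^{8} + 108 \theta^{6} + 288 \theta^{4} + 360 \theta^{2} + 300}
This equals f(\theta) exactly, so the claim holds.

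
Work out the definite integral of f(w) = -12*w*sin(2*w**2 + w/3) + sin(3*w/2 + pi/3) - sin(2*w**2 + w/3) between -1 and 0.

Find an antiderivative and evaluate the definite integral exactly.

Antiderivative: F(w) = -2*cos(3*w/2 + pi/3)/3 + 3*cos(2*w**2 + w/3); value = -3*cos(5/3) + 2*sin(pi/6 + 3/2)/3 + 8/3

The integrand splits into summands that can be handled one at a time.
F(w) = -2*cos(3*w/2 + pi/3)/3 + 3*cos(2*w**2 + w/3) is an antiderivative of f.
Check: d/dw[-2*cos(3*w/2 + pi/3)/3 + 3*cos(2*w**2 + w/3)] = -12*w*sin(2*w**2 + w/3) + sin(3*w/2 + pi/3) - sin(2*w**2 + w/3) = f(w).
F(0) = 8/3; F(-1) = -2*sin(pi/6 + 3/2)/3 + 3*cos(5/3).
Integral = F(0) - F(-1) = -3*cos(5/3) + 2*sin(pi/6 + 3/2)/3 + 8/3.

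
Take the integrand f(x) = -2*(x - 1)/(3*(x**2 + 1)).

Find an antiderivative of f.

An antiderivative is F(x) = -log(x**2 + 1)/3 + 2*atan(x)/3.

Whatever form F(x) takes, F'(x) = f(x) is non-negotiable.
Check: d/dx[-log(x**2 + 1)/3 + 2*atan(x)/3] = (2 - 2*x)/(3*x**2 + 3), which equals f(x).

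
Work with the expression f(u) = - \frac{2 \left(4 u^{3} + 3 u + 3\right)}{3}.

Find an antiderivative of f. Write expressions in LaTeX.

An antiderivative is F(u) = \frac{- 8 u^{4} - 12 u^{2} - 24 u + 9}{12}.

Recover f(u) by differentiating a candidate F(u); any mismatch rules it out.
Check: d/du[\frac{- 8 u^{4} - 12 u^{2} - 24 u + 9}{12}] = - \frac{8 u^{3}}{3} - 2 u - 2, which equals f(u).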